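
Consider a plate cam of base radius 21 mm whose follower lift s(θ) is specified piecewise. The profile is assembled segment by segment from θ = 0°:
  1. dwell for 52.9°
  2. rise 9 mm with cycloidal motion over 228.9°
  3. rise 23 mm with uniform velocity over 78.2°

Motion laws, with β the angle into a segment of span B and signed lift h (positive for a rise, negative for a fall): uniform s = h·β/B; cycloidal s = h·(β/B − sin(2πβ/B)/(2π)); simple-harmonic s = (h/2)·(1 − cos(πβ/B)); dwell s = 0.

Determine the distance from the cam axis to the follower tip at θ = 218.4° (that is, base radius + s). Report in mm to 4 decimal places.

seg 1 [0°–52.9°] dwell: s stays 0.0000
seg 2 [52.9°–281.8°] cycloidal, h=9: θ=218.4° here. β=165.5, B=228.9. 9·(0.7230 − sin(2π·0.7230)/(2π)) = 7.9191 → s = 7.9191
radial distance = base radius + s = 21 + 7.9191 = 28.9191

28.9191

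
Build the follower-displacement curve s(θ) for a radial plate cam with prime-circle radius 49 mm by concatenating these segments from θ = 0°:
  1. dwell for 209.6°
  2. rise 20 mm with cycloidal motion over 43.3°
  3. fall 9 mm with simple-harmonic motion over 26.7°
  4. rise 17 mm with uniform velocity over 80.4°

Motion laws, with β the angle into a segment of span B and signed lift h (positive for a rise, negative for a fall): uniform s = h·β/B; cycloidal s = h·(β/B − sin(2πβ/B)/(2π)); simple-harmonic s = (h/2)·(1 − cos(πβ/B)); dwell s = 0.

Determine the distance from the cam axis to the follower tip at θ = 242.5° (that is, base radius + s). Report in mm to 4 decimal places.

seg 1 [0°–209.6°] dwell: s stays 0.0000
seg 2 [209.6°–252.9°] cycloidal, h=20: θ=242.5° here. β=32.9, B=43.3. 20·(0.7598 − sin(2π·0.7598)/(2π)) = 18.3734 → s = 18.3734
radial distance = base radius + s = 49 + 18.3734 = 67.3734

67.3734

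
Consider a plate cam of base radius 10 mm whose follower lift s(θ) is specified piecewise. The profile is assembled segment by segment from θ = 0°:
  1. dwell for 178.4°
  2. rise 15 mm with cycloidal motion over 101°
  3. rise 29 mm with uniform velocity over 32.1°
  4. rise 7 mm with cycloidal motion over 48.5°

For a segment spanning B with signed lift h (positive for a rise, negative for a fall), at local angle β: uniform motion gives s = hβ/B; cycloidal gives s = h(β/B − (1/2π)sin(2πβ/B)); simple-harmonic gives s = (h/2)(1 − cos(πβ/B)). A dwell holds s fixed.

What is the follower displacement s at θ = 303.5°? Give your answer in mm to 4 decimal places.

seg 1 [0°–178.4°] dwell: s stays 0.0000
seg 2 [178.4°–279.4°] cycloidal, h=15: full span → s += 15 → s = 15.0000
seg 3 [279.4°–311.5°] uniform, h=29: θ=303.5° here. β=24.1, B=32.1. 29·24.1/32.1 = 21.7726 → s = 36.7726

36.7726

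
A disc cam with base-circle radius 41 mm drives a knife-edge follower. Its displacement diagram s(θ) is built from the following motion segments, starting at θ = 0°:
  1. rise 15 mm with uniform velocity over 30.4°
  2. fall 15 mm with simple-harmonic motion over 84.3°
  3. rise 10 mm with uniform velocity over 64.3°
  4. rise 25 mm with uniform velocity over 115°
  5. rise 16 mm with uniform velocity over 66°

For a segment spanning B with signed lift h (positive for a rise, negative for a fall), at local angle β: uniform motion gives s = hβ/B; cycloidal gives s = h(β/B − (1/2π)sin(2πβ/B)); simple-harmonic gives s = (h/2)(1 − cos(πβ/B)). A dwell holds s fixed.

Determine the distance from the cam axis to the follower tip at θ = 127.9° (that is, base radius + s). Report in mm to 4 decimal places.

seg 1 [0°–30.4°] uniform, h=15: full span → s += 15 → s = 15.0000
seg 2 [30.4°–114.7°] simple-harmonic, h=-15: full span → s += -15 → s = 0.0000
seg 3 [114.7°–179°] uniform, h=10: θ=127.9° here. β=13.2, B=64.3. 10·13.2/64.3 = 2.0529 → s = 2.0529
radial distance = base radius + s = 41 + 2.0529 = 43.0529

43.0529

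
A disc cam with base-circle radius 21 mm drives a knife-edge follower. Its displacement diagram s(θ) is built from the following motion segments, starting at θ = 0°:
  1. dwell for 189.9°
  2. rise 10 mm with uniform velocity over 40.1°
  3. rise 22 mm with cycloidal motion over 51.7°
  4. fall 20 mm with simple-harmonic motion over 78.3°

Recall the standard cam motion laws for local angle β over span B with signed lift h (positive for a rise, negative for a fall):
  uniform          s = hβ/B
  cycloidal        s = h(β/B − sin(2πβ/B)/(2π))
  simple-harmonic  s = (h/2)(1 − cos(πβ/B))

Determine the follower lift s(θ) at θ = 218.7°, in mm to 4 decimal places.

seg 1 [0°–189.9°] dwell: s stays 0.0000
seg 2 [189.9°–230°] uniform, h=10: θ=218.7° here. β=28.8, B=40.1. 10·28.8/40.1 = 7.1820 → s = 7.1820

7.1820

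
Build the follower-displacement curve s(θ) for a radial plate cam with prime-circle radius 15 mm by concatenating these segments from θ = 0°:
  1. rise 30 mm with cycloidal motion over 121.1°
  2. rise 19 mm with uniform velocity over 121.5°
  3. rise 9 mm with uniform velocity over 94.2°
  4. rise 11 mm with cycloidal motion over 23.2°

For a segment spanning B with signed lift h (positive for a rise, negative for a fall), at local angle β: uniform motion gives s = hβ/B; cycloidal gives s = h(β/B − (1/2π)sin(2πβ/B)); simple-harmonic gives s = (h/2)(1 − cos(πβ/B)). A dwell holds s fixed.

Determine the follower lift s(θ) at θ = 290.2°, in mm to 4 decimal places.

seg 1 [0°–121.1°] cycloidal, h=30: full span → s += 30 → s = 30.0000
seg 2 [121.1°–242.6°] uniform, h=19: full span → s += 19 → s = 49.0000
seg 3 [242.6°–336.8°] uniform, h=9: θ=290.2° here. β=47.6, B=94.2. 9·47.6/94.2 = 4.5478 → s = 53.5478

53.5478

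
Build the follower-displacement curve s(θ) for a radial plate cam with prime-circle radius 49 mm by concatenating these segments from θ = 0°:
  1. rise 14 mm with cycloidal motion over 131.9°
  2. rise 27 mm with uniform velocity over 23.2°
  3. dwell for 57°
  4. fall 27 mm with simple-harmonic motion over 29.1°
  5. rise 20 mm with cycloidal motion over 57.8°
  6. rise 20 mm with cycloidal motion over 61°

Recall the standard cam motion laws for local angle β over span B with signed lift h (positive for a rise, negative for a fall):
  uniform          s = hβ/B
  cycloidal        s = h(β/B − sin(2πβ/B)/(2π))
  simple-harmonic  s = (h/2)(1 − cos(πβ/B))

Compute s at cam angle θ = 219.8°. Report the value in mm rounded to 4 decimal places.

seg 1 [0°–131.9°] cycloidal, h=14: full span → s += 14 → s = 14.0000
seg 2 [131.9°–155.1°] uniform, h=27: full span → s += 27 → s = 41.0000
seg 3 [155.1°–212.1°] dwell: s stays 41.0000
seg 4 [212.1°–241.2°] simple-harmonic, h=-27: θ=219.8° here. β=7.7, B=29.1. -27/2·(1 − cos(π·0.2646)) = -4.4019 → s = 36.5981

36.5981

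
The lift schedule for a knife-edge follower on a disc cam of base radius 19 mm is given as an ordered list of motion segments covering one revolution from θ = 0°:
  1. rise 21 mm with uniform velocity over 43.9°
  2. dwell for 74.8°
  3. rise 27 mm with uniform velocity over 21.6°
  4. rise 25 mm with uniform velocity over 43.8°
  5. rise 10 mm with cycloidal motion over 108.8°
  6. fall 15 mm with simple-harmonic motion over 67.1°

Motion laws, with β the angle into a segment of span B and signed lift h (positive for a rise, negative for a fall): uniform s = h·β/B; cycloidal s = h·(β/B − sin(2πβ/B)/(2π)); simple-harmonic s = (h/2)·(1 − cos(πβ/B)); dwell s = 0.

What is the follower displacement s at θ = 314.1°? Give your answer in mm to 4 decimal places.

seg 1 [0°–43.9°] uniform, h=21: full span → s += 21 → s = 21.0000
seg 2 [43.9°–118.7°] dwell: s stays 21.0000
seg 3 [118.7°–140.3°] uniform, h=27: full span → s += 27 → s = 48.0000
seg 4 [140.3°–184.1°] uniform, h=25: full span → s += 25 → s = 73.0000
seg 5 [184.1°–292.9°] cycloidal, h=10: full span → s += 10 → s = 83.0000
seg 6 [292.9°–360°] simple-harmonic, h=-15: θ=314.1° here. β=21.2, B=67.1. -15/2·(1 − cos(π·0.3159)) = -3.4010 → s = 79.5990

79.5990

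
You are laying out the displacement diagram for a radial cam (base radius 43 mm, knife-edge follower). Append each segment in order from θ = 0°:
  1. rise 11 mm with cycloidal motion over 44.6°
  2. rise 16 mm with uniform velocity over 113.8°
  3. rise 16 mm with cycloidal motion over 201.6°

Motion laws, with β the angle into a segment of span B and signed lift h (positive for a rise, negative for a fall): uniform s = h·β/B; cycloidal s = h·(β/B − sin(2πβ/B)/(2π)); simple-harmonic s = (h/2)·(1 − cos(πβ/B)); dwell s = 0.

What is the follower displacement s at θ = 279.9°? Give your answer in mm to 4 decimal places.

seg 1 [0°–44.6°] cycloidal, h=11: full span → s += 11 → s = 11.0000
seg 2 [44.6°–158.4°] uniform, h=16: full span → s += 16 → s = 27.0000
seg 3 [158.4°–360°] cycloidal, h=16: θ=279.9° here. β=121.5, B=201.6. 16·(0.6027 − sin(2π·0.6027)/(2π)) = 11.1741 → s = 38.1741

38.1741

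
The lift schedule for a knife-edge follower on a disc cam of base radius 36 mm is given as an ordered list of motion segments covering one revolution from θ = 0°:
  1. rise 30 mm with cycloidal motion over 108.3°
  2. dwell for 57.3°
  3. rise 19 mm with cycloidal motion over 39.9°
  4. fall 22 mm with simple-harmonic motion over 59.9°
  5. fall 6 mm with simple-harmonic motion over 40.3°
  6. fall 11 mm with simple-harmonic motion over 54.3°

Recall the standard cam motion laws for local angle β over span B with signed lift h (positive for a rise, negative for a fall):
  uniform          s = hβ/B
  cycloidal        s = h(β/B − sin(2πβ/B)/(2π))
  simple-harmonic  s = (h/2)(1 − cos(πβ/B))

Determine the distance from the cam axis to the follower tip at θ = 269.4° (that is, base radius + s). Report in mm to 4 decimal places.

seg 1 [0°–108.3°] cycloidal, h=30: full span → s += 30 → s = 30.0000
seg 2 [108.3°–165.6°] dwell: s stays 30.0000
seg 3 [165.6°–205.5°] cycloidal, h=19: full span → s += 19 → s = 49.0000
seg 4 [205.5°–265.4°] simple-harmonic, h=-22: full span → s += -22 → s = 27.0000
seg 5 [265.4°–305.7°] simple-harmonic, h=-6: θ=269.4° here. β=4, B=40.3. -6/2·(1 − cos(π·0.0993)) = -0.1447 → s = 26.8553
radial distance = base radius + s = 36 + 26.8553 = 62.8553

62.8553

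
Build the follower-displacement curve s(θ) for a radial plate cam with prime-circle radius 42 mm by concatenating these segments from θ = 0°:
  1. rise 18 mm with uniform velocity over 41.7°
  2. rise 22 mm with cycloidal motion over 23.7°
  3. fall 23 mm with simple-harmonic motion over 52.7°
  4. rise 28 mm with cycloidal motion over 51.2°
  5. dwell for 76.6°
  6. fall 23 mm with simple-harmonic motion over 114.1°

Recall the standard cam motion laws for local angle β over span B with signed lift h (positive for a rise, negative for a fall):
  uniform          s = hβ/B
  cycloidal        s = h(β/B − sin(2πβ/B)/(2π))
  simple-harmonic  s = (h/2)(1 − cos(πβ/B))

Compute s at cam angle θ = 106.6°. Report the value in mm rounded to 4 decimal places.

seg 1 [0°–41.7°] uniform, h=18: full span → s += 18 → s = 18.0000
seg 2 [41.7°–65.4°] cycloidal, h=22: full span → s += 22 → s = 40.0000
seg 3 [65.4°–118.1°] simple-harmonic, h=-23: θ=106.6° here. β=41.2, B=52.7. -23/2·(1 − cos(π·0.7818)) = -20.4018 → s = 19.5982

19.5982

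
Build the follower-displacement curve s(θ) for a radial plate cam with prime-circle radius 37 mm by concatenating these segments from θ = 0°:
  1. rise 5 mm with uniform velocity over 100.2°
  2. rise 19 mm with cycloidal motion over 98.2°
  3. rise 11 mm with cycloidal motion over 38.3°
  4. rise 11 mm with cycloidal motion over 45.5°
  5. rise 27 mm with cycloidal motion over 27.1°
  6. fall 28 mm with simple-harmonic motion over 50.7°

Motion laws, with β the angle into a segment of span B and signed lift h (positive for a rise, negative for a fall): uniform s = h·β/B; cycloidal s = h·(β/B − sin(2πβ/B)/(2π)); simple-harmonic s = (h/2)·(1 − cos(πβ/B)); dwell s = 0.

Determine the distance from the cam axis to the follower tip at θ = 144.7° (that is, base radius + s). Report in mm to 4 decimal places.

seg 1 [0°–100.2°] uniform, h=5: full span → s += 5 → s = 5.0000
seg 2 [100.2°–198.4°] cycloidal, h=19: θ=144.7° here. β=44.5, B=98.2. 19·(0.4532 − sin(2π·0.4532)/(2π)) = 7.7328 → s = 12.7328
radial distance = base radius + s = 37 + 12.7328 = 49.7328

49.7328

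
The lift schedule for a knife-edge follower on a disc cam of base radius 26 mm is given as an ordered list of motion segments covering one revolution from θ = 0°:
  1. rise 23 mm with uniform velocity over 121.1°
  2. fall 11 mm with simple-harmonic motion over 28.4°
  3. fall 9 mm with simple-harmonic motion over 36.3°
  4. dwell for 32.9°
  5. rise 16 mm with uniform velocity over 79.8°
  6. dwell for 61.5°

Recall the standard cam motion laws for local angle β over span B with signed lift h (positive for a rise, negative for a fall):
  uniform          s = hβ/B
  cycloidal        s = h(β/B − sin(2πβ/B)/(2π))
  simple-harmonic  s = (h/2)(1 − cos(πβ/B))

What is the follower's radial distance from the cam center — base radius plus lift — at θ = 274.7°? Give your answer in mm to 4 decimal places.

seg 1 [0°–121.1°] uniform, h=23: full span → s += 23 → s = 23.0000
seg 2 [121.1°–149.5°] simple-harmonic, h=-11: full span → s += -11 → s = 12.0000
seg 3 [149.5°–185.8°] simple-harmonic, h=-9: full span → s += -9 → s = 3.0000
seg 4 [185.8°–218.7°] dwell: s stays 3.0000
seg 5 [218.7°–298.5°] uniform, h=16: θ=274.7° here. β=56, B=79.8. 16·56/79.8 = 11.2281 → s = 14.2281
radial distance = base radius + s = 26 + 14.2281 = 40.2281

40.2281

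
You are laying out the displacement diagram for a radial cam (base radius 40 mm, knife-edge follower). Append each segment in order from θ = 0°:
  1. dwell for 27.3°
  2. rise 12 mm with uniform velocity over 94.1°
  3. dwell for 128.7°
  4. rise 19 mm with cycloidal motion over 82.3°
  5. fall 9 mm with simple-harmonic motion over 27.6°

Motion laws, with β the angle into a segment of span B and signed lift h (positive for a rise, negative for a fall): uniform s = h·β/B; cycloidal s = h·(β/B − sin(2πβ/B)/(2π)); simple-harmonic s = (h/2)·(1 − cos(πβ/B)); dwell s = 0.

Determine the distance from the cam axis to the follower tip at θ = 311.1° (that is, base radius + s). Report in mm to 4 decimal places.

seg 1 [0°–27.3°] dwell: s stays 0.0000
seg 2 [27.3°–121.4°] uniform, h=12: full span → s += 12 → s = 12.0000
seg 3 [121.4°–250.1°] dwell: s stays 12.0000
seg 4 [250.1°–332.4°] cycloidal, h=19: θ=311.1° here. β=61, B=82.3. 19·(0.7412 − sin(2π·0.7412)/(2π)) = 17.1019 → s = 29.1019
radial distance = base radius + s = 40 + 29.1019 = 69.1019

69.1019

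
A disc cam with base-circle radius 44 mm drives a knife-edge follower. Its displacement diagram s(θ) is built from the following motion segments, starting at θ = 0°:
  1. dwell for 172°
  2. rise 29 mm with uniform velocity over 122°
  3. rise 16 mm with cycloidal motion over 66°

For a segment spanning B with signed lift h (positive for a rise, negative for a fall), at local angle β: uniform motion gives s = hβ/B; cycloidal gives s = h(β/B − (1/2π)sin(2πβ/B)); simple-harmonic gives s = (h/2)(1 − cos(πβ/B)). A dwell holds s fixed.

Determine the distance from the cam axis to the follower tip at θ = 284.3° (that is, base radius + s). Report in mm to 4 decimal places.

seg 1 [0°–172°] dwell: s stays 0.0000
seg 2 [172°–294°] uniform, h=29: θ=284.3° here. β=112.3, B=122. 29·112.3/122 = 26.6943 → s = 26.6943
radial distance = base radius + s = 44 + 26.6943 = 70.6943

70.6943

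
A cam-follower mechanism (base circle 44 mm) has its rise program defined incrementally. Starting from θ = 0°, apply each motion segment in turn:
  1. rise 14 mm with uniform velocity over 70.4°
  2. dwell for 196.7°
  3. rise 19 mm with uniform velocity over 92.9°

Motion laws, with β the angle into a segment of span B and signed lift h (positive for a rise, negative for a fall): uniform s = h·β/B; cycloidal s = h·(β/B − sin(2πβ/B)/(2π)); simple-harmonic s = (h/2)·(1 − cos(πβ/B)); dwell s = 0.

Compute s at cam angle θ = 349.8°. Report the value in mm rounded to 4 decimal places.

seg 1 [0°–70.4°] uniform, h=14: full span → s += 14 → s = 14.0000
seg 2 [70.4°–267.1°] dwell: s stays 14.0000
seg 3 [267.1°–360°] uniform, h=19: θ=349.8° here. β=82.7, B=92.9. 19·82.7/92.9 = 16.9139 → s = 30.9139

30.9139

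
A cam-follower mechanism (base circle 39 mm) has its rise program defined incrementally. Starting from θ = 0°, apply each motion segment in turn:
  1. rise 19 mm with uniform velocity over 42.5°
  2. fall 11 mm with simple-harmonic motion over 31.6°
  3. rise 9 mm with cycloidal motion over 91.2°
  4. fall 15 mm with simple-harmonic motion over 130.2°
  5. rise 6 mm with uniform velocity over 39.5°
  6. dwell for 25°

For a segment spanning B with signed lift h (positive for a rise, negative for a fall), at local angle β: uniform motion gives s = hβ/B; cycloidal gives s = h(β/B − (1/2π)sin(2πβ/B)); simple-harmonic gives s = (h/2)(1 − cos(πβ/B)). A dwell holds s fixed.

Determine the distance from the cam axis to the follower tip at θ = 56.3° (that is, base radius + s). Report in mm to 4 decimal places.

seg 1 [0°–42.5°] uniform, h=19: full span → s += 19 → s = 19.0000
seg 2 [42.5°–74.1°] simple-harmonic, h=-11: θ=56.3° here. β=13.8, B=31.6. -11/2·(1 − cos(π·0.4367)) = -4.4136 → s = 14.5864
radial distance = base radius + s = 39 + 14.5864 = 53.5864

53.5864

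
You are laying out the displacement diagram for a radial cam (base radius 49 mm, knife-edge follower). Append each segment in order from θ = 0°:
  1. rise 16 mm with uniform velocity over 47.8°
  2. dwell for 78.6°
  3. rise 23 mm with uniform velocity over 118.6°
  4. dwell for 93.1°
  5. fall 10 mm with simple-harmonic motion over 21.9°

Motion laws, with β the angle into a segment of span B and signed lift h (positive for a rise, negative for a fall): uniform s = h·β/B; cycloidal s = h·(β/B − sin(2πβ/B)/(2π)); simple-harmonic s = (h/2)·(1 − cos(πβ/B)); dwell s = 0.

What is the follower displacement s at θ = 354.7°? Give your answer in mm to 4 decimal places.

seg 1 [0°–47.8°] uniform, h=16: full span → s += 16 → s = 16.0000
seg 2 [47.8°–126.4°] dwell: s stays 16.0000
seg 3 [126.4°–245°] uniform, h=23: full span → s += 23 → s = 39.0000
seg 4 [245°–338.1°] dwell: s stays 39.0000
seg 5 [338.1°–360°] simple-harmonic, h=-10: θ=354.7° here. β=16.6, B=21.9. -10/2·(1 − cos(π·0.7580)) = -8.6232 → s = 30.3768

30.3768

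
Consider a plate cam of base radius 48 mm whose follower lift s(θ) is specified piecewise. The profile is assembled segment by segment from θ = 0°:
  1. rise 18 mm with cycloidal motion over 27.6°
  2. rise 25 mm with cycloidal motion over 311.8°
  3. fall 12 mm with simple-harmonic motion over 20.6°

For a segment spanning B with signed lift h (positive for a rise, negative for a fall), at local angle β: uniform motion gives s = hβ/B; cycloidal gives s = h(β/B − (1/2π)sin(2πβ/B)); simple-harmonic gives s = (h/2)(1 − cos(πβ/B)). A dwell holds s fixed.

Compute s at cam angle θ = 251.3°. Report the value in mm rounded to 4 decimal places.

seg 1 [0°–27.6°] cycloidal, h=18: full span → s += 18 → s = 18.0000
seg 2 [27.6°–339.4°] cycloidal, h=25: θ=251.3° here. β=223.7, B=311.8. 25·(0.7174 − sin(2π·0.7174)/(2π)) = 21.8321 → s = 39.8321

39.8321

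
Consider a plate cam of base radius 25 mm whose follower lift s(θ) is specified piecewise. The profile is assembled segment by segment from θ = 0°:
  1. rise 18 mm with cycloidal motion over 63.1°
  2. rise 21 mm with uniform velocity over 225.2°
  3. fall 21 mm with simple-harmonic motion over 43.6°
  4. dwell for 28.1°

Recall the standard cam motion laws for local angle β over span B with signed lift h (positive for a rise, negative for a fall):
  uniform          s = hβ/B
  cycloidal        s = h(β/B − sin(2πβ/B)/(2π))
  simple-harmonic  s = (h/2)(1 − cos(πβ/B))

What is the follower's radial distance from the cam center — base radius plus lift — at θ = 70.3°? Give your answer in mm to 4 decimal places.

seg 1 [0°–63.1°] cycloidal, h=18: full span → s += 18 → s = 18.0000
seg 2 [63.1°–288.3°] uniform, h=21: θ=70.3° here. β=7.2, B=225.2. 21·7.2/225.2 = 0.6714 → s = 18.6714
radial distance = base radius + s = 25 + 18.6714 = 43.6714

43.6714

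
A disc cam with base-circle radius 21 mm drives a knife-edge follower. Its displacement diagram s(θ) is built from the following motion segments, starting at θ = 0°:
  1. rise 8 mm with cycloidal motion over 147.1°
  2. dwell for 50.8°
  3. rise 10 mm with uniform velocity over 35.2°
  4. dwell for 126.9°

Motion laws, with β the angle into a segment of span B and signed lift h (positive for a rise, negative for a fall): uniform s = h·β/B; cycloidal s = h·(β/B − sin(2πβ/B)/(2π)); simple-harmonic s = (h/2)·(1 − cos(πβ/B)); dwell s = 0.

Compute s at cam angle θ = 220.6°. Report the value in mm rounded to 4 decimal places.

seg 1 [0°–147.1°] cycloidal, h=8: full span → s += 8 → s = 8.0000
seg 2 [147.1°–197.9°] dwell: s stays 8.0000
seg 3 [197.9°–233.1°] uniform, h=10: θ=220.6° here. β=22.7, B=35.2. 10·22.7/35.2 = 6.4489 → s = 14.4489

14.4489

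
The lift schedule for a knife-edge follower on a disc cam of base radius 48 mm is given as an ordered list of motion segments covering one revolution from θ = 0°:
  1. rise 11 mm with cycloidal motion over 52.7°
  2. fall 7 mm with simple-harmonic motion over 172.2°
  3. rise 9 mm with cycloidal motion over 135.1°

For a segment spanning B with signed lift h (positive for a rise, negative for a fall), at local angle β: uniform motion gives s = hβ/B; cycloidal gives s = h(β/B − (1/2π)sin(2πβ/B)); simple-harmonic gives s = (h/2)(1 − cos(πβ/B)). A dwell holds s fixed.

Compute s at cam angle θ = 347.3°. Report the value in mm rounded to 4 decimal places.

seg 1 [0°–52.7°] cycloidal, h=11: full span → s += 11 → s = 11.0000
seg 2 [52.7°–224.9°] simple-harmonic, h=-7: full span → s += -7 → s = 4.0000
seg 3 [224.9°–360°] cycloidal, h=9: θ=347.3° here. β=122.4, B=135.1. 9·(0.9060 − sin(2π·0.9060)/(2π)) = 8.9517 → s = 12.9517

12.9517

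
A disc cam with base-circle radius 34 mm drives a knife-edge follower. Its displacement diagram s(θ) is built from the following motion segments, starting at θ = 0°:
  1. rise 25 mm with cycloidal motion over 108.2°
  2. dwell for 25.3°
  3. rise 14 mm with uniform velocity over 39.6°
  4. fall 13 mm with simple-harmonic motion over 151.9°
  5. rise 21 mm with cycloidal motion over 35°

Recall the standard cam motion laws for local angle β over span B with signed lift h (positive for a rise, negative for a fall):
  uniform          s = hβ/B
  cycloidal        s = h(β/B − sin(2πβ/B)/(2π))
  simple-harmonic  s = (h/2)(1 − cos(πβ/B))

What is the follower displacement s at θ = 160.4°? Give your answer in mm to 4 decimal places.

seg 1 [0°–108.2°] cycloidal, h=25: full span → s += 25 → s = 25.0000
seg 2 [108.2°–133.5°] dwell: s stays 25.0000
seg 3 [133.5°–173.1°] uniform, h=14: θ=160.4° here. β=26.9, B=39.6. 14·26.9/39.6 = 9.5101 → s = 34.5101

34.5101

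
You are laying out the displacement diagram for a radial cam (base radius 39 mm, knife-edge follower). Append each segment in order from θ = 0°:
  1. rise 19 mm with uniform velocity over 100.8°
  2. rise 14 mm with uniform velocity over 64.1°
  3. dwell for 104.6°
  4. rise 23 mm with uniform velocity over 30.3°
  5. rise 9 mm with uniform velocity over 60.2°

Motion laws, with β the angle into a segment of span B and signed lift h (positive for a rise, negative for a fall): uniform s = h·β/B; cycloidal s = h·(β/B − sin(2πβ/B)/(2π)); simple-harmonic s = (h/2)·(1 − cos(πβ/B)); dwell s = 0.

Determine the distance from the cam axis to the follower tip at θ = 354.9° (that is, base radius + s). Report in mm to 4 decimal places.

seg 1 [0°–100.8°] uniform, h=19: full span → s += 19 → s = 19.0000
seg 2 [100.8°–164.9°] uniform, h=14: full span → s += 14 → s = 33.0000
seg 3 [164.9°–269.5°] dwell: s stays 33.0000
seg 4 [269.5°–299.8°] uniform, h=23: full span → s += 23 → s = 56.0000
seg 5 [299.8°–360°] uniform, h=9: θ=354.9° here. β=55.1, B=60.2. 9·55.1/60.2 = 8.2375 → s = 64.2375
radial distance = base radius + s = 39 + 64.2375 = 103.2375

103.2375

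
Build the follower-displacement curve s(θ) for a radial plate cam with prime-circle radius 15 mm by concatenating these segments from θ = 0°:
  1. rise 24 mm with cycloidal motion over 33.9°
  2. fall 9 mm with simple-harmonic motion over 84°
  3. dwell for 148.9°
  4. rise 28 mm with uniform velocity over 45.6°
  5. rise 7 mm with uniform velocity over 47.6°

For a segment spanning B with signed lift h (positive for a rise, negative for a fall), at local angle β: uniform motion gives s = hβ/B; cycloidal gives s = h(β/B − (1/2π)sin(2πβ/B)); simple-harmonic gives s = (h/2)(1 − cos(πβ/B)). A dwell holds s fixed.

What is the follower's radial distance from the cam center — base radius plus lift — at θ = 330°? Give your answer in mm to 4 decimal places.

seg 1 [0°–33.9°] cycloidal, h=24: full span → s += 24 → s = 24.0000
seg 2 [33.9°–117.9°] simple-harmonic, h=-9: full span → s += -9 → s = 15.0000
seg 3 [117.9°–266.8°] dwell: s stays 15.0000
seg 4 [266.8°–312.4°] uniform, h=28: full span → s += 28 → s = 43.0000
seg 5 [312.4°–360°] uniform, h=7: θ=330° here. β=17.6, B=47.6. 7·17.6/47.6 = 2.5882 → s = 45.5882
radial distance = base radius + s = 15 + 45.5882 = 60.5882

60.5882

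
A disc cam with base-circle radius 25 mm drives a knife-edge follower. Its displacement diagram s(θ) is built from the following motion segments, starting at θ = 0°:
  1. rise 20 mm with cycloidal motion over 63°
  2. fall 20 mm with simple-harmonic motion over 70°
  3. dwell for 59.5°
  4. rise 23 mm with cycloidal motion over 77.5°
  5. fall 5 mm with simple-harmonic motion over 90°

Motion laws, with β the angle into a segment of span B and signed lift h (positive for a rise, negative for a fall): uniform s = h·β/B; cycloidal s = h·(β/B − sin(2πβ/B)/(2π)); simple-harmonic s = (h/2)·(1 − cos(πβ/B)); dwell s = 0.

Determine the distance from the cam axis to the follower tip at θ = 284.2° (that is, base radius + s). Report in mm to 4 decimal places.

seg 1 [0°–63°] cycloidal, h=20: full span → s += 20 → s = 20.0000
seg 2 [63°–133°] simple-harmonic, h=-20: full span → s += -20 → s = 0.0000
seg 3 [133°–192.5°] dwell: s stays 0.0000
seg 4 [192.5°–270°] cycloidal, h=23: full span → s += 23 → s = 23.0000
seg 5 [270°–360°] simple-harmonic, h=-5: θ=284.2° here. β=14.2, B=90. -5/2·(1 − cos(π·0.1578)) = -0.3009 → s = 22.6991
radial distance = base radius + s = 25 + 22.6991 = 47.6991

47.6991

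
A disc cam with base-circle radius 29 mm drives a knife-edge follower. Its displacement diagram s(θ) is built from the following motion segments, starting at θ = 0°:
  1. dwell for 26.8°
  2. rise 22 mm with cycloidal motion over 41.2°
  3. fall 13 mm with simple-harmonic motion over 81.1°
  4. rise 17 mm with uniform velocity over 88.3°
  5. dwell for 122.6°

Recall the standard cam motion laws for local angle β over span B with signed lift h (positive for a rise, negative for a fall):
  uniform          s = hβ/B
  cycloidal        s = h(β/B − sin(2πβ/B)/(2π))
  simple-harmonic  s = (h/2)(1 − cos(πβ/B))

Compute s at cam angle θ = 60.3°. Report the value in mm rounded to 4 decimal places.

seg 1 [0°–26.8°] dwell: s stays 0.0000
seg 2 [26.8°–68°] cycloidal, h=22: θ=60.3° here. β=33.5, B=41.2. 22·(0.8131 − sin(2π·0.8131)/(2π)) = 21.1181 → s = 21.1181

21.1181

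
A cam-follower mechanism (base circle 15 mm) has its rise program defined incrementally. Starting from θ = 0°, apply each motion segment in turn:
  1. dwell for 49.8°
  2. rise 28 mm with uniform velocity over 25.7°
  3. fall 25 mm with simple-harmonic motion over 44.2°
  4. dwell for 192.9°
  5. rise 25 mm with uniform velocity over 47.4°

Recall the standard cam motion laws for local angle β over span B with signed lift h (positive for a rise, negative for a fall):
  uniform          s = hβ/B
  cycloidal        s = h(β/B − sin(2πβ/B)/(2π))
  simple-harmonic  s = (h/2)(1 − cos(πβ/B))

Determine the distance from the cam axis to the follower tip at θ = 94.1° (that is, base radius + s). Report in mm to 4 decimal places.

seg 1 [0°–49.8°] dwell: s stays 0.0000
seg 2 [49.8°–75.5°] uniform, h=28: full span → s += 28 → s = 28.0000
seg 3 [75.5°–119.7°] simple-harmonic, h=-25: θ=94.1° here. β=18.6, B=44.2. -25/2·(1 − cos(π·0.4208)) = -9.4224 → s = 18.5776
radial distance = base radius + s = 15 + 18.5776 = 33.5776

33.5776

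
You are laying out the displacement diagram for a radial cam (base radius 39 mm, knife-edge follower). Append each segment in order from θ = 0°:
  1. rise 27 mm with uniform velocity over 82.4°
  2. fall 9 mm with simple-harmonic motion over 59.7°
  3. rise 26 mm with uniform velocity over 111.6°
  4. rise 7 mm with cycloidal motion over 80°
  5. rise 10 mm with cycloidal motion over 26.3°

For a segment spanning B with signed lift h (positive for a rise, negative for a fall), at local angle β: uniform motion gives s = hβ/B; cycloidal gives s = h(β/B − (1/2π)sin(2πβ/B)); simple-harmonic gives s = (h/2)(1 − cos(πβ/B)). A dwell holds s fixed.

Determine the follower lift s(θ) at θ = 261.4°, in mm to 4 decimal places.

seg 1 [0°–82.4°] uniform, h=27: full span → s += 27 → s = 27.0000
seg 2 [82.4°–142.1°] simple-harmonic, h=-9: full span → s += -9 → s = 18.0000
seg 3 [142.1°–253.7°] uniform, h=26: full span → s += 26 → s = 44.0000
seg 4 [253.7°–333.7°] cycloidal, h=7: θ=261.4° here. β=7.7, B=80. 7·(0.0962 − sin(2π·0.0962)/(2π)) = 0.0403 → s = 44.0403

44.0403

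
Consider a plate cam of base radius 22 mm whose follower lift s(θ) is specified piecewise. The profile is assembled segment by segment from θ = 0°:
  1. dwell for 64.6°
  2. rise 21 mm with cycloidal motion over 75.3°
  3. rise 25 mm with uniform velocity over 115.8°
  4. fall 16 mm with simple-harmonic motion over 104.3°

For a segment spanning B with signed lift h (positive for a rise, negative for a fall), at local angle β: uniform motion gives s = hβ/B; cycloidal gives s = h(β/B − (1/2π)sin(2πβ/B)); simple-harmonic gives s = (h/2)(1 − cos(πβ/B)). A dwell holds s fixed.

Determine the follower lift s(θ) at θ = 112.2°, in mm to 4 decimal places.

seg 1 [0°–64.6°] dwell: s stays 0.0000
seg 2 [64.6°–139.9°] cycloidal, h=21: θ=112.2° here. β=47.6, B=75.3. 21·(0.6321 − sin(2π·0.6321)/(2π)) = 15.7418 → s = 15.7418

15.7418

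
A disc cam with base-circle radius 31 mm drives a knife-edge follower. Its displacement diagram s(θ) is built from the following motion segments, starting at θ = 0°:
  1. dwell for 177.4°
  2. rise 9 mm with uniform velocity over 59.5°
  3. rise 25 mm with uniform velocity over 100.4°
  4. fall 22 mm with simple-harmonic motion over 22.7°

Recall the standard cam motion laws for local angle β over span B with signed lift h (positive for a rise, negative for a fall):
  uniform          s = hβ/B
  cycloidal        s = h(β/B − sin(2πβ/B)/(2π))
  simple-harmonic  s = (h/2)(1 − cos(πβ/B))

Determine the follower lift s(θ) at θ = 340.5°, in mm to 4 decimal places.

seg 1 [0°–177.4°] dwell: s stays 0.0000
seg 2 [177.4°–236.9°] uniform, h=9: full span → s += 9 → s = 9.0000
seg 3 [236.9°–337.3°] uniform, h=25: full span → s += 25 → s = 34.0000
seg 4 [337.3°–360°] simple-harmonic, h=-22: θ=340.5° here. β=3.2, B=22.7. -22/2·(1 − cos(π·0.1410)) = -1.0612 → s = 32.9388

32.9388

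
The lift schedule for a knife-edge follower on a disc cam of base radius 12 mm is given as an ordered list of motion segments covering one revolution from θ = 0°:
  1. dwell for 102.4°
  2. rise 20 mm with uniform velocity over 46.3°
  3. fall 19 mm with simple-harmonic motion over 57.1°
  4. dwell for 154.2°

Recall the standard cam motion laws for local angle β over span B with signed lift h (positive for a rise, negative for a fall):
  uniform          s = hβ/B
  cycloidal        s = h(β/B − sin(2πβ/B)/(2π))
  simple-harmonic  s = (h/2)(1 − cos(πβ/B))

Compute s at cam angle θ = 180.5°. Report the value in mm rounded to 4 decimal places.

seg 1 [0°–102.4°] dwell: s stays 0.0000
seg 2 [102.4°–148.7°] uniform, h=20: full span → s += 20 → s = 20.0000
seg 3 [148.7°–205.8°] simple-harmonic, h=-19: θ=180.5° here. β=31.8, B=57.1. -19/2·(1 − cos(π·0.5569)) = -11.1897 → s = 8.8103

8.8103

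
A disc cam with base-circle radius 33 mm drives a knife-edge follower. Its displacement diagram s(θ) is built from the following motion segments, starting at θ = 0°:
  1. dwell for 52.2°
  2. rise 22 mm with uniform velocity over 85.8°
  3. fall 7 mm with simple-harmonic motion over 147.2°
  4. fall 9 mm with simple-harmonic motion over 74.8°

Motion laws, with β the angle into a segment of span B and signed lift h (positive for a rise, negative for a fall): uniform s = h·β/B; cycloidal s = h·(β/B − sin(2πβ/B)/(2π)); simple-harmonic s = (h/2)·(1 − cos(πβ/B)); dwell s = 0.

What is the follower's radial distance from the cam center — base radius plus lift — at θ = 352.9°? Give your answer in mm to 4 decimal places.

seg 1 [0°–52.2°] dwell: s stays 0.0000
seg 2 [52.2°–138°] uniform, h=22: full span → s += 22 → s = 22.0000
seg 3 [138°–285.2°] simple-harmonic, h=-7: full span → s += -7 → s = 15.0000
seg 4 [285.2°–360°] simple-harmonic, h=-9: θ=352.9° here. β=67.7, B=74.8. -9/2·(1 − cos(π·0.9051)) = -8.8014 → s = 6.1986
radial distance = base radius + s = 33 + 6.1986 = 39.1986

39.1986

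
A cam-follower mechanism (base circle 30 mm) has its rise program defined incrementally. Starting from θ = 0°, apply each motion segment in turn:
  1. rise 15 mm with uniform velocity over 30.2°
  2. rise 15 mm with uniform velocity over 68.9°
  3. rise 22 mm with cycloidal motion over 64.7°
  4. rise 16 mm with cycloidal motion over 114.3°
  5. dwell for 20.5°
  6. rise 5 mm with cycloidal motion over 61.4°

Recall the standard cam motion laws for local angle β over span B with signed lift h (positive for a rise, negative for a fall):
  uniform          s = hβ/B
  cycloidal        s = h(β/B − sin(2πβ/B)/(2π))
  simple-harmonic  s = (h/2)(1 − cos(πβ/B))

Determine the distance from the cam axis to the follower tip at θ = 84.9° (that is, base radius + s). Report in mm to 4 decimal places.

seg 1 [0°–30.2°] uniform, h=15: full span → s += 15 → s = 15.0000
seg 2 [30.2°–99.1°] uniform, h=15: θ=84.9° here. β=54.7, B=68.9. 15·54.7/68.9 = 11.9086 → s = 26.9086
radial distance = base radius + s = 30 + 26.9086 = 56.9086

56.9086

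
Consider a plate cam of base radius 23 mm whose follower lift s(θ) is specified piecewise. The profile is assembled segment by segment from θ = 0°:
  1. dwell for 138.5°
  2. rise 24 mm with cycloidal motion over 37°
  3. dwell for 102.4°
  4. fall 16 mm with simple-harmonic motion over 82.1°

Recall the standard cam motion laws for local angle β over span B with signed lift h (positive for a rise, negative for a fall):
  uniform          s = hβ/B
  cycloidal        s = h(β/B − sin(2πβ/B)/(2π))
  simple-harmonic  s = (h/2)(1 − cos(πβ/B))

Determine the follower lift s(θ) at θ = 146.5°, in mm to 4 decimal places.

seg 1 [0°–138.5°] dwell: s stays 0.0000
seg 2 [138.5°–175.5°] cycloidal, h=24: θ=146.5° here. β=8, B=37. 24·(0.2162 − sin(2π·0.2162)/(2π)) = 1.4552 → s = 1.4552

1.4552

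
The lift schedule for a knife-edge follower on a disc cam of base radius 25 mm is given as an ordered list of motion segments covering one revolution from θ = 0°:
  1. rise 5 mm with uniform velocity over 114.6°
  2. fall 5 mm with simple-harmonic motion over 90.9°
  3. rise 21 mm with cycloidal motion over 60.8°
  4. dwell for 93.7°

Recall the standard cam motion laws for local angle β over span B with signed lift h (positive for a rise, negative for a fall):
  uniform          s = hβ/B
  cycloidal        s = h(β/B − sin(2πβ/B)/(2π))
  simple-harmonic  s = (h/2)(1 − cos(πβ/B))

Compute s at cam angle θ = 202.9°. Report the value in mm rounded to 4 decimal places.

seg 1 [0°–114.6°] uniform, h=5: full span → s += 5 → s = 5.0000
seg 2 [114.6°–205.5°] simple-harmonic, h=-5: θ=202.9° here. β=88.3, B=90.9. -5/2·(1 − cos(π·0.9714)) = -4.9899 → s = 0.0101

0.0101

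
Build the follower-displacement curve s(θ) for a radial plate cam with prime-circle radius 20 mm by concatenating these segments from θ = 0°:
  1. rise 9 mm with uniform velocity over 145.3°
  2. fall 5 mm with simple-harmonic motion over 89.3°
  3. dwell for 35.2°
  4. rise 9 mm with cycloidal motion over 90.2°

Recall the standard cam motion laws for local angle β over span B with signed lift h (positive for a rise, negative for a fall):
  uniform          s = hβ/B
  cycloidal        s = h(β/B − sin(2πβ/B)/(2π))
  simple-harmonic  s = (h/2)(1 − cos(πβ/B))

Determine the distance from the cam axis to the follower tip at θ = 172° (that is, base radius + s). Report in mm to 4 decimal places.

seg 1 [0°–145.3°] uniform, h=9: full span → s += 9 → s = 9.0000
seg 2 [145.3°–234.6°] simple-harmonic, h=-5: θ=172° here. β=26.7, B=89.3. -5/2·(1 − cos(π·0.2990)) = -1.0241 → s = 7.9759
radial distance = base radius + s = 20 + 7.9759 = 27.9759

27.9759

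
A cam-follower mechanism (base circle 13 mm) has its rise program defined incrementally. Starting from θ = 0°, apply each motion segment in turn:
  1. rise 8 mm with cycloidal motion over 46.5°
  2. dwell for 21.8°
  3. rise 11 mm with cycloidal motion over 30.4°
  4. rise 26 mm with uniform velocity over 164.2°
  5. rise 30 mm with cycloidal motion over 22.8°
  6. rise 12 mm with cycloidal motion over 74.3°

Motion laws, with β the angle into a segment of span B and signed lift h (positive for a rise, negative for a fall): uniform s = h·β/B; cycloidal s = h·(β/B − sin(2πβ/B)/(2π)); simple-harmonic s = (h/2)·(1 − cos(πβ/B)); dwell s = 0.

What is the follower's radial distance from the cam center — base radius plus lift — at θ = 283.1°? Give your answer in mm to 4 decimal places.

seg 1 [0°–46.5°] cycloidal, h=8: full span → s += 8 → s = 8.0000
seg 2 [46.5°–68.3°] dwell: s stays 8.0000
seg 3 [68.3°–98.7°] cycloidal, h=11: full span → s += 11 → s = 19.0000
seg 4 [98.7°–262.9°] uniform, h=26: full span → s += 26 → s = 45.0000
seg 5 [262.9°–285.7°] cycloidal, h=30: θ=283.1° here. β=20.2, B=22.8. 30·(0.8860 − sin(2π·0.8860)/(2π)) = 29.7147 → s = 74.7147
radial distance = base radius + s = 13 + 74.7147 = 87.7147

87.7147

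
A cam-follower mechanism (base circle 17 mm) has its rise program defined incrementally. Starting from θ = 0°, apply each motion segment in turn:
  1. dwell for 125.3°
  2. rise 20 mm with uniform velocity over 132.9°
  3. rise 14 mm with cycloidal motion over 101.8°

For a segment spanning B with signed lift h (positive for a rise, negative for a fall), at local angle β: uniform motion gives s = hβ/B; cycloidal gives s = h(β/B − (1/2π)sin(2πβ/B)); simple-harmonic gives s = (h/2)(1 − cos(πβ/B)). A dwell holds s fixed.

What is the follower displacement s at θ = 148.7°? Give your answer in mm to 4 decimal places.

seg 1 [0°–125.3°] dwell: s stays 0.0000
seg 2 [125.3°–258.2°] uniform, h=20: θ=148.7° here. β=23.4, B=132.9. 20·23.4/132.9 = 3.5214 → s = 3.5214

3.5214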